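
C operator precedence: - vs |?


'-' is additive (level 9); '|' is bitwise OR (level 3)
Higher level binds tighter
'-' has higher precedence than '|'


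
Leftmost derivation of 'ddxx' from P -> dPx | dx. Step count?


Derivation: P => dPx => ddxx
Steps: 2


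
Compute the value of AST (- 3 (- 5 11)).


Evaluate inner: (- 5 11) = -6
Evaluate root: (- 3 -6) = 9
Result: 9


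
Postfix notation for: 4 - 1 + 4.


Left to right (same or higher precedence on left)
Postfix: 4 1 - 4 +


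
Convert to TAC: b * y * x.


Break into single-operator statements:
t1 = b * y
t2 = t1 * x


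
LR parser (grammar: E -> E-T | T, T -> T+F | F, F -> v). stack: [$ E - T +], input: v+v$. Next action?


no handle; shift 'v'
Action: shift


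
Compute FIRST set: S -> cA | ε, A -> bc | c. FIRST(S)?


Per alternative of S: FIRST(cA) = {c}; FIRST(ε) = {ε}
FIRST(S) = {c, ε}


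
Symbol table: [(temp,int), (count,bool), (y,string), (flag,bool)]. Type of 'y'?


Lookup 'y' → type string


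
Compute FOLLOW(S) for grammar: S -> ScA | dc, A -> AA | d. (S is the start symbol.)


$ ∈ FOLLOW(S). For each A -> αBβ: add FIRST(β)\{ε} to FOLLOW(B); if β nullable, add FOLLOW(A).
FOLLOW(S) = {$, c}


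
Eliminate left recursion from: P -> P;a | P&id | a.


Left-recursive alternatives: P;a, P&id; non-recursive: a
Introduce P': P -> aP', P' -> ;aP' | &idP' | ε


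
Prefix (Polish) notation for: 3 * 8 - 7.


left-to-right (same/higher precedence on left): tree is (- (* 3 8) 7)
Prefix: - * 3 8 7


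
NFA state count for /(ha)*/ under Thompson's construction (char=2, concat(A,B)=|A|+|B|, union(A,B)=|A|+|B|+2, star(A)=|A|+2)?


Syntax tree has 2 char leaf(s), 0 union(s), 1 star(s)
chars contribute 2×2 = 4; each union adds +2; each star adds +2
Total: 4 + 0 + 2 = 6 states


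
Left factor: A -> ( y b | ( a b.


Common prefix: '('
Factored: A -> ( A', A' -> y b | a b


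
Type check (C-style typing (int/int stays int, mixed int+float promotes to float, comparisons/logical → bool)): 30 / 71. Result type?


Operand types: int / int
Rule: mixed int/float promotes to float; int/int stays int
Result type: int


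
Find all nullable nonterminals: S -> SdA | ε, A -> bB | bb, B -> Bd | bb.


A nonterminal is nullable iff some alternative derives ε (directly, or every symbol in it is nullable)
Nullable: {S}


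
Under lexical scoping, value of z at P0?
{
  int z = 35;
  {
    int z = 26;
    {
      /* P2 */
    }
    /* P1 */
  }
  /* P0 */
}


z declared in the same block as P0
z = 35


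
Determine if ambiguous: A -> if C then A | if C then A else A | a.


dangling else: 'if C then if C then a else a' parses two ways
Ambiguous


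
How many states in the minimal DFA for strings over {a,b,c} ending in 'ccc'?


Track the longest suffix of input matching a prefix of 'ccc': 4 classes (prefixes of length 0..3)
Minimal DFA: 4 states


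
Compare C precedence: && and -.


'-' is additive (level 9); '&&' is logical AND (level 2)
Higher level binds tighter
'-' has higher precedence than '&&'


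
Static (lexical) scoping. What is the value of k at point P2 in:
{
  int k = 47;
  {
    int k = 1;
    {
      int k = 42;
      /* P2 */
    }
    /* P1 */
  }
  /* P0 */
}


k declared in the same block as P2
k = 42


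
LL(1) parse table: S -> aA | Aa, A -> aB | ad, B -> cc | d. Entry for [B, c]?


For [B, c]: 'c' ∈ FIRST(cc)
Entry: B -> cc


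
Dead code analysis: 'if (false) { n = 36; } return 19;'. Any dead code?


condition is constant false, so the whole block is unreachable
Dead: 'if (false) { n = 36; }'


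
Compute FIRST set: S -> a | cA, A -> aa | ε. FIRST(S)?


Per alternative of S: FIRST(a) = {a}; FIRST(cA) = {c}
FIRST(S) = {a, c}


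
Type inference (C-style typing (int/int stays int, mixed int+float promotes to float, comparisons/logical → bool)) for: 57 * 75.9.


Operand types: int * float
Rule: mixed int/float promotes to float; int/int stays int
Result type: float


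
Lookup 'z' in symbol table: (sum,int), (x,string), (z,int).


Lookup 'z' → type int


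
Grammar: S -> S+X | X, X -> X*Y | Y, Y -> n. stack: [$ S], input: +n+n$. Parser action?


shift '+' to continue S -> S+X
Action: shift


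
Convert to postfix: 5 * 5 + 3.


Left to right (same or higher precedence on left)
Postfix: 5 5 * 3 +


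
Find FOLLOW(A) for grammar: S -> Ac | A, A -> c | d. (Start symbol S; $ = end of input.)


$ ∈ FOLLOW(S). For each A -> αBβ: add FIRST(β)\{ε} to FOLLOW(B); if β nullable, add FOLLOW(A).
FOLLOW(A) = {$, c}


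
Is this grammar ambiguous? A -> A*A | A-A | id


'id*id-id' has two parse trees (no precedence encoded between * and -)
Ambiguous


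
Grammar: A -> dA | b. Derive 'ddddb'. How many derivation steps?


Derivation: A => dA => ddA => dddA => ddddA => ddddb
Steps: 5


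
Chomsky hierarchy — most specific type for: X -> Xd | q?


Left-linear: every RHS is a terminal or one nonterminal followed by a terminal
Classification: Type 3 (Regular)


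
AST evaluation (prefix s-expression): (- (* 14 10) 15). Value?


Evaluate inner: (* 14 10) = 140
Evaluate root: (- 140 15) = 125
Result: 125


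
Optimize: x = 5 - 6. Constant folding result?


5 - 6 = -1 at compile time
Optimized: x = -1


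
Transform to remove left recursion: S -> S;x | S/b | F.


Left-recursive alternatives: S;x, S/b; non-recursive: F
Introduce S': S -> FS', S' -> ;xS' | /bS' | ε


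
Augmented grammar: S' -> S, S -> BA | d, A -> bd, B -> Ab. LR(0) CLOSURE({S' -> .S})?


Start: S' -> .S
For each item with dot before a nonterminal B, add B -> .γ for every B-production
Closure: [S' -> .S, S -> .BA, S -> .d, B -> .Ab, A -> .bd]


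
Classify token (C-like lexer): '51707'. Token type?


Pattern: digits only
Type: INTEGER_LITERAL


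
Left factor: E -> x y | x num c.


Common prefix: 'x'
Factored: E -> x E', E' -> y | num c


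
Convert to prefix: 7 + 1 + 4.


left-to-right (same/higher precedence on left): tree is (+ (+ 7 1) 4)
Prefix: + + 7 1 4


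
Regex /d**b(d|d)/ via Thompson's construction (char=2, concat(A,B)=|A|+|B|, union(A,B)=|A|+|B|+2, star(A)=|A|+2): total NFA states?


Syntax tree has 4 char leaf(s), 1 union(s), 2 star(s)
chars contribute 4×2 = 8; each union adds +2; each star adds +2
Total: 8 + 2 + 4 = 14 states


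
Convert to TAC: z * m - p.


Break into single-operator statements:
t1 = z * m
t2 = t1 - p


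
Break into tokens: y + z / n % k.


Scan left to right, longest-match per lexeme
Tokens: ID(y), OP(+), ID(z), OP(/), ID(n), OP(%), ID(k)


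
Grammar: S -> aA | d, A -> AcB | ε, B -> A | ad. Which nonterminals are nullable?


A nonterminal is nullable iff some alternative derives ε (directly, or every symbol in it is nullable)
Nullable: {A, B}


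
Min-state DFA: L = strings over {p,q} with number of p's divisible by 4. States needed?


Track (count of p) mod 4: states 0..3, accept at 0
Minimal DFA: 4 states


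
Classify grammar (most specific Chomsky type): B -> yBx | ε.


Single nonterminal LHS, but y^n x^n is not regular
Classification: Type 2 (Context-Free)


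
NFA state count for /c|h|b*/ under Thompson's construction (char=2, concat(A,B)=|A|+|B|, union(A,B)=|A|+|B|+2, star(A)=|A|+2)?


Syntax tree has 3 char leaf(s), 2 union(s), 1 star(s)
chars contribute 3×2 = 6; each union adds +2; each star adds +2
Total: 6 + 4 + 2 = 12 states


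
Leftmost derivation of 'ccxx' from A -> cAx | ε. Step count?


Derivation: A => cAx => ccAxx => ccxx
Steps: 3


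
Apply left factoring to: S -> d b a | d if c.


Common prefix: 'd'
Factored: S -> d S', S' -> b a | if c


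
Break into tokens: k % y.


Scan left to right, longest-match per lexeme
Tokens: ID(k), OP(%), ID(y)


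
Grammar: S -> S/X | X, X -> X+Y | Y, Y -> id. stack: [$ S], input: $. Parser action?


start symbol S on stack, input exhausted
Action: accept


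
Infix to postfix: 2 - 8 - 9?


Left to right (same or higher precedence on left)
Postfix: 2 8 - 9 -


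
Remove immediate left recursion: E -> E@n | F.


Left-recursive alternatives: E@n; non-recursive: F
Introduce E': E -> FE', E' -> @nE' | ε


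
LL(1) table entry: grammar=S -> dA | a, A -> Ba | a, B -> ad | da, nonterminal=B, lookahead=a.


For [B, a]: 'a' ∈ FIRST(ad)
Entry: B -> ad


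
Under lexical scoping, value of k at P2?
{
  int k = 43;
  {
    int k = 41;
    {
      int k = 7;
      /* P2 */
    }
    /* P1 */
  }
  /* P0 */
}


k declared in the same block as P2
k = 7


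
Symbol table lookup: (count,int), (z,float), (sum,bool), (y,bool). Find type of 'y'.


Lookup 'y' → type bool


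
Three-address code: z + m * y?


Break into single-operator statements:
t1 = m * y
t2 = z + t1


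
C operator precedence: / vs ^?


'/' is multiplicative (level 10); '^' is bitwise XOR (level 4)
Higher level binds tighter
'/' has higher precedence than '^'


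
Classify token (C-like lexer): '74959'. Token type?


Pattern: digits only
Type: INTEGER_LITERAL


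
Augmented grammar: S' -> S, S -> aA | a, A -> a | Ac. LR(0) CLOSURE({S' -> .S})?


Start: S' -> .S
For each item with dot before a nonterminal B, add B -> .γ for every B-production
Closure: [S' -> .S, S -> .aA, S -> .a]


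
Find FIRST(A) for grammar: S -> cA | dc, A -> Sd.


Per alternative of A: FIRST(Sd) = {c, d}
FIRST(A) = {c, d}


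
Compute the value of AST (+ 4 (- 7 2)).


Evaluate inner: (- 7 2) = 5
Evaluate root: (+ 4 5) = 9
Result: 9


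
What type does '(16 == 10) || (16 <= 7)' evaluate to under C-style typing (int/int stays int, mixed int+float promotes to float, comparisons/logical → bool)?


Operand types: bool || bool
Rule: logical operators take bool operands and yield bool
Result type: bool


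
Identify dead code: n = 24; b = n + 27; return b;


n is read by b's definition; b is returned
No dead code


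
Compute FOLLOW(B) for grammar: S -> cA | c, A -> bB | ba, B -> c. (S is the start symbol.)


$ ∈ FOLLOW(S). For each A -> αBβ: add FIRST(β)\{ε} to FOLLOW(B); if β nullable, add FOLLOW(A).
FOLLOW(B) = {$}


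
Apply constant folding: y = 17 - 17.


17 - 17 = 0 at compile time
Optimized: y = 0


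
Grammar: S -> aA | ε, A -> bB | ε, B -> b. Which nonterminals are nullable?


A nonterminal is nullable iff some alternative derives ε (directly, or every symbol in it is nullable)
Nullable: {A, S}


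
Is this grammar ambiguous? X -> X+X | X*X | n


'n+n*n' has two parse trees (no precedence encoded between + and *)
Ambiguous


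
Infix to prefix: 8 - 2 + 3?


left-to-right (same/higher precedence on left): tree is (+ (- 8 2) 3)
Prefix: + - 8 2 3


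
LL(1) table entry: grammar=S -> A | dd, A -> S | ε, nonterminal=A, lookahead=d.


For [A, d]: 'd' ∈ FIRST(S)
Entry: A -> S


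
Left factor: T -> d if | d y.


Common prefix: 'd'
Factored: T -> d T', T' -> if | y


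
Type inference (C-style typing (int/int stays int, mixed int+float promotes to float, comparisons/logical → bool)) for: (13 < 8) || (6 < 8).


Operand types: bool || bool
Rule: logical operators take bool operands and yield bool
Result type: bool


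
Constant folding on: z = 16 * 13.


16 * 13 = 208 at compile time
Optimized: z = 208


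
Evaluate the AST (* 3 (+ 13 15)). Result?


Evaluate inner: (+ 13 15) = 28
Evaluate root: (* 3 28) = 84
Result: 84


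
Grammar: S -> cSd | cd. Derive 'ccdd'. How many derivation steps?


Derivation: S => cSd => ccdd
Steps: 2


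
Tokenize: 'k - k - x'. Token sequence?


Scan left to right, longest-match per lexeme
Tokens: ID(k), OP(-), ID(k), OP(-), ID(x)


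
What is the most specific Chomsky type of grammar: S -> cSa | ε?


Single nonterminal LHS, but c^n a^n is not regular
Classification: Type 2 (Context-Free)


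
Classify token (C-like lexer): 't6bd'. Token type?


Pattern: letter/underscore followed by alphanumerics, not a keyword
Type: IDENTIFIER


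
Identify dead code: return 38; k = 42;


statement follows a return and is unreachable
Dead: 'k = 42'


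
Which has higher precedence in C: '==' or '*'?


'*' is multiplicative (level 10); '==' is equality (level 6)
Higher level binds tighter
'*' has higher precedence than '=='


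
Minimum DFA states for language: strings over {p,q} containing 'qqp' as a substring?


KMP-style automaton: 3 progress states + 1 absorbing accept = 4
Minimal DFA: 4 states


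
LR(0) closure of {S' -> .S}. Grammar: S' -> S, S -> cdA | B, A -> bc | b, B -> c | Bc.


Start: S' -> .S
For each item with dot before a nonterminal B, add B -> .γ for every B-production
Closure: [S' -> .S, S -> .cdA, S -> .B, B -> .c, B -> .Bc]


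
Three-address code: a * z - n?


Break into single-operator statements:
t1 = a * z
t2 = t1 - n


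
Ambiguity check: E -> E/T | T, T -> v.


precedence layered via separate nonterminal T: deterministic
Unambiguous


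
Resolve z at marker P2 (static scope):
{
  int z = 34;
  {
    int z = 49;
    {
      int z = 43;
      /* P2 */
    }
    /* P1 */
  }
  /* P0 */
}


z declared in the same block as P2
z = 43


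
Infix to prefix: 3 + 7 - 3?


left-to-right (same/higher precedence on left): tree is (- (+ 3 7) 3)
Prefix: - + 3 7 3


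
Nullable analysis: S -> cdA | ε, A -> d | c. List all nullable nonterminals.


A nonterminal is nullable iff some alternative derives ε (directly, or every symbol in it is nullable)
Nullable: {S}


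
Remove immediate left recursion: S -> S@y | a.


Left-recursive alternatives: S@y; non-recursive: a
Introduce S': S -> aS', S' -> @yS' | ε


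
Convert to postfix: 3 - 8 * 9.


* has higher precedence, evaluate 8*9 first
Postfix: 3 8 9 * -


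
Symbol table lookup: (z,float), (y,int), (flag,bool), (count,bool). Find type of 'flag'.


Lookup 'flag' → type bool


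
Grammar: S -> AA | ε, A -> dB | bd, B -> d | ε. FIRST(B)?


Per alternative of B: FIRST(d) = {d}; FIRST(ε) = {ε}
FIRST(B) = {d, ε}


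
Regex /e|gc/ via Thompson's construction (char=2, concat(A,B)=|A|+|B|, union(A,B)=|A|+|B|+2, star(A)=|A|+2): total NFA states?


Syntax tree has 3 char leaf(s), 1 union(s), 0 star(s)
chars contribute 3×2 = 6; each union adds +2; each star adds +2
Total: 6 + 2 + 0 = 8 states


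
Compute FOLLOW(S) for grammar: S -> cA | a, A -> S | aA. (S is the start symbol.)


$ ∈ FOLLOW(S). For each A -> αBβ: add FIRST(β)\{ε} to FOLLOW(B); if β nullable, add FOLLOW(A).
FOLLOW(S) = {$}


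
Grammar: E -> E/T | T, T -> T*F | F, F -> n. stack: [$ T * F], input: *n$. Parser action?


handle 'T*F' on top
Action: reduce (T -> T*F)


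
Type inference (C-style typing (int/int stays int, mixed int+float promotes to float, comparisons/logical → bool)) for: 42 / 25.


Operand types: int / int
Rule: mixed int/float promotes to float; int/int stays int
Result type: int


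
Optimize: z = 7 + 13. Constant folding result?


7 + 13 = 20 at compile time
Optimized: z = 20


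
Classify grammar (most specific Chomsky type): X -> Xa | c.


Left-linear: every RHS is a terminal or one nonterminal followed by a terminal
Classification: Type 3 (Regular)


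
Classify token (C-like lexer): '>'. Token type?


Pattern: operator symbol
Type: OPERATOR


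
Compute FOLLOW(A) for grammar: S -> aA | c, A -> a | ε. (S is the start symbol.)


$ ∈ FOLLOW(S). For each A -> αBβ: add FIRST(β)\{ε} to FOLLOW(B); if β nullable, add FOLLOW(A).
FOLLOW(A) = {$}


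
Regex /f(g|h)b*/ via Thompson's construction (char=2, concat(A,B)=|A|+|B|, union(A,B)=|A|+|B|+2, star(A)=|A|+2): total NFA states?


Syntax tree has 4 char leaf(s), 1 union(s), 1 star(s)
chars contribute 4×2 = 8; each union adds +2; each star adds +2
Total: 8 + 2 + 2 = 12 states


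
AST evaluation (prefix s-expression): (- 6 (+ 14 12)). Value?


Evaluate inner: (+ 14 12) = 26
Evaluate root: (- 6 26) = -20
Result: -20


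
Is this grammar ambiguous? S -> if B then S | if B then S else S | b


dangling else: 'if B then if B then b else b' parses two ways
Ambiguous


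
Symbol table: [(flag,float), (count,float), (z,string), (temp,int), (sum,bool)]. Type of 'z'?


Lookup 'z' → type string


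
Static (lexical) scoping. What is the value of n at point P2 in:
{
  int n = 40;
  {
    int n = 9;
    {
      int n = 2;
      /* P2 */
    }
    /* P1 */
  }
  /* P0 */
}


n declared in the same block as P2
n = 2


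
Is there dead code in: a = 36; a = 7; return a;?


first assignment to a is overwritten before any read
Dead: 'a = 36'


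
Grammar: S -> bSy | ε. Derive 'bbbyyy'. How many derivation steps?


Derivation: S => bSy => bbSyy => bbbSyyy => bbbyyy
Steps: 4


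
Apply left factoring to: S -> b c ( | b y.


Common prefix: 'b'
Factored: S -> b S', S' -> c ( | y


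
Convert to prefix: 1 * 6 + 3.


left-to-right (same/higher precedence on left): tree is (+ (* 1 6) 3)
Prefix: + * 1 6 3


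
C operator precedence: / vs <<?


'/' is multiplicative (level 10); '<<' is shift (level 8)
Higher level binds tighter
'/' has higher precedence than '<<'


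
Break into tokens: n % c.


Scan left to right, longest-match per lexeme
Tokens: ID(n), OP(%), ID(c)


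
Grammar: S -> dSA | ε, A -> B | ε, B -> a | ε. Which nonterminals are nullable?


A nonterminal is nullable iff some alternative derives ε (directly, or every symbol in it is nullable)
Nullable: {A, B, S}


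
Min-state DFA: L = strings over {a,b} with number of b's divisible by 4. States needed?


Track (count of b) mod 4: states 0..3, accept at 0
Minimal DFA: 4 states


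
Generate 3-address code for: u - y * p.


Break into single-operator statements:
t1 = y * p
t2 = u - t1


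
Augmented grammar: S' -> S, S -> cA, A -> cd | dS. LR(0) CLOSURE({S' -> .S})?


Start: S' -> .S
For each item with dot before a nonterminal B, add B -> .γ for every B-production
Closure: [S' -> .S, S -> .cA]


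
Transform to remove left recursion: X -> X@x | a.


Left-recursive alternatives: X@x; non-recursive: a
Introduce X': X -> aX', X' -> @xX' | ε


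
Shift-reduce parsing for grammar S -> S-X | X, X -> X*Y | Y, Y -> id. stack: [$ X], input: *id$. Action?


shift '*' to continue X -> X*Y
Action: shift


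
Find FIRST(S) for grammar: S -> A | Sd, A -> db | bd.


Per alternative of S: FIRST(A) = {b, d}; FIRST(Sd) = {b, d}
FIRST(S) = {b, d}


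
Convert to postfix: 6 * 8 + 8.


Left to right (same or higher precedence on left)
Postfix: 6 8 * 8 +


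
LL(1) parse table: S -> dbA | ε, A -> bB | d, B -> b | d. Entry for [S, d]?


For [S, d]: 'd' ∈ FIRST(dbA)
Entry: S -> dbA


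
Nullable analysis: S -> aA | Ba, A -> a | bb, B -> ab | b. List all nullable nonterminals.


A nonterminal is nullable iff some alternative derives ε (directly, or every symbol in it is nullable)
Nullable: {}


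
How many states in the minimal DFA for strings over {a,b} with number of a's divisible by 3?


Track (count of a) mod 3: states 0..2, accept at 0
Minimal DFA: 3 states


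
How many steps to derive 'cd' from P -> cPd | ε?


Derivation: P => cPd => cd
Steps: 2


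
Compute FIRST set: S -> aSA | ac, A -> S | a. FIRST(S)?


Per alternative of S: FIRST(aSA) = {a}; FIRST(ac) = {a}
FIRST(S) = {a}


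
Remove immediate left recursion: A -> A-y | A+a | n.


Left-recursive alternatives: A-y, A+a; non-recursive: n
Introduce A': A -> nA', A' -> -yA' | +aA' | ε


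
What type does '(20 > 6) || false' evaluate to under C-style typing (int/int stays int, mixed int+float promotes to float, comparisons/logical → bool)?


Operand types: bool || bool
Rule: logical operators take bool operands and yield bool
Result type: bool


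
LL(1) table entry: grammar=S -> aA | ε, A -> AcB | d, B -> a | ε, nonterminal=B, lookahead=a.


For [B, a]: 'a' ∈ FIRST(a)
Entry: B -> a


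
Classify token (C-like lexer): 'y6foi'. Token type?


Pattern: letter/underscore followed by alphanumerics, not a keyword
Type: IDENTIFIER


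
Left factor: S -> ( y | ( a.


Common prefix: '('
Factored: S -> ( S', S' -> y | a


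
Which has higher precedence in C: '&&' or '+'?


'+' is additive (level 9); '&&' is logical AND (level 2)
Higher level binds tighter
'+' has higher precedence than '&&'


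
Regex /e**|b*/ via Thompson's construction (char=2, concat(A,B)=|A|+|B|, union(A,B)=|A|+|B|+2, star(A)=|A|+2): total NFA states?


Syntax tree has 2 char leaf(s), 1 union(s), 3 star(s)
chars contribute 2×2 = 4; each union adds +2; each star adds +2
Total: 4 + 2 + 6 = 12 states


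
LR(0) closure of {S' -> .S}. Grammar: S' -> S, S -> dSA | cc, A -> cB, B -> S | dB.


Start: S' -> .S
For each item with dot before a nonterminal B, add B -> .γ for every B-production
Closure: [S' -> .S, S -> .dSA, S -> .cc]


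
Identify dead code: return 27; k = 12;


statement follows a return and is unreachable
Dead: 'k = 12'


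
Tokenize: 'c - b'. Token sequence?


Scan left to right, longest-match per lexeme
Tokens: ID(c), OP(-), ID(b)


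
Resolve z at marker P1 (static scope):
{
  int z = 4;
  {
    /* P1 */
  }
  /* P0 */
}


P1's block does not declare z; resolves to the enclosing declaration at depth 0
z = 4


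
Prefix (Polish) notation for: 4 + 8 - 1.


left-to-right (same/higher precedence on left): tree is (- (+ 4 8) 1)
Prefix: - + 4 8 1


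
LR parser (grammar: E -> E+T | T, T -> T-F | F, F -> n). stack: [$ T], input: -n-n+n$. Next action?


shift '-' to continue T -> T-F
Action: shift


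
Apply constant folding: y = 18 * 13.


18 * 13 = 234 at compile time
Optimized: y = 234


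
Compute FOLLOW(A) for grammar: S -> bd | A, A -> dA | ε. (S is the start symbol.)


$ ∈ FOLLOW(S). For each A -> αBβ: add FIRST(β)\{ε} to FOLLOW(B); if β nullable, add FOLLOW(A).
FOLLOW(A) = {$}


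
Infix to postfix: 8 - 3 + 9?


Left to right (same or higher precedence on left)
Postfix: 8 3 - 9 +


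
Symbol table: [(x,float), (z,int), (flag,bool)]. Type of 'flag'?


Lookup 'flag' → type bool


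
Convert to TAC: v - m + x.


Break into single-operator statements:
t1 = v - m
t2 = t1 + x


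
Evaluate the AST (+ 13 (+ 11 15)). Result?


Evaluate inner: (+ 11 15) = 26
Evaluate root: (+ 13 26) = 39
Result: 39


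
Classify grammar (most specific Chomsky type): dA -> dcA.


LHS has context (more than one symbol) and |LHS| ≤ |RHS|
Classification: Type 1 (Context-Sensitive)


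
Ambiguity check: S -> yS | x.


right-linear, alternatives start with distinct terminals 'y' vs 'x': unique leftmost derivation
Unambiguous


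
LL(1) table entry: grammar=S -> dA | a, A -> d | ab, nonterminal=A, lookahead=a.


For [A, a]: 'a' ∈ FIRST(ab)
Entry: A -> ab


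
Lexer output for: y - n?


Scan left to right, longest-match per lexeme
Tokens: ID(y), OP(-), ID(n)


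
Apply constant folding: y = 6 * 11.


6 * 11 = 66 at compile time
Optimized: y = 66


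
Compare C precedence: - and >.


'-' is additive (level 9); '>' is relational (level 7)
Higher level binds tighter
'-' has higher precedence than '>'


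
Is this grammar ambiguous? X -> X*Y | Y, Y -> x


precedence layered via separate nonterminal Y: deterministic
Unambiguous


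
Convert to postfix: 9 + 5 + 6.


Left to right (same or higher precedence on left)
Postfix: 9 5 + 6 +


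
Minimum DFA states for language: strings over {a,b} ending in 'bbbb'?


Track the longest suffix of input matching a prefix of 'bbbb': 5 classes (prefixes of length 0..4)
Minimal DFA: 5 states


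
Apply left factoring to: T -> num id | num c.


Common prefix: 'num'
Factored: T -> num T', T' -> id | c


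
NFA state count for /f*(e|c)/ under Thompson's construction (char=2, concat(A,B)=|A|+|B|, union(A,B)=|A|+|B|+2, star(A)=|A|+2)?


Syntax tree has 3 char leaf(s), 1 union(s), 1 star(s)
chars contribute 3×2 = 6; each union adds +2; each star adds +2
Total: 6 + 2 + 2 = 10 states


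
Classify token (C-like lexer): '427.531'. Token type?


Pattern: digits with a decimal point
Type: FLOAT_LITERAL


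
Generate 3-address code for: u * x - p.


Break into single-operator statements:
t1 = u * x
t2 = t1 - p


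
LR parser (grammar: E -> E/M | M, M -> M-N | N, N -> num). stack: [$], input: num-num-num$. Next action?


no handle on stack; shift 'num'
Action: shift


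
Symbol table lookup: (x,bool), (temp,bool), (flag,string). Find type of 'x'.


Lookup 'x' → type bool


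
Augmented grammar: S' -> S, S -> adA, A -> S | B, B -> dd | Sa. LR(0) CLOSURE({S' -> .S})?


Start: S' -> .S
For each item with dot before a nonterminal B, add B -> .γ for every B-production
Closure: [S' -> .S, S -> .adA]


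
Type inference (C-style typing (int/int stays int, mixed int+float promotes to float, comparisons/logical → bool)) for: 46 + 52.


Operand types: int + int
Rule: mixed int/float promotes to float; int/int stays int
Result type: int


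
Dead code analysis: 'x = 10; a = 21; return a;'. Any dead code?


x is assigned but never read
Dead: 'x = 10'


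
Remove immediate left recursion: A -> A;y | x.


Left-recursive alternatives: A;y; non-recursive: x
Introduce A': A -> xA', A' -> ;yA' | ε


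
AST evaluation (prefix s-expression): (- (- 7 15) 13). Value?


Evaluate inner: (- 7 15) = -8
Evaluate root: (- -8 13) = -21
Result: -21


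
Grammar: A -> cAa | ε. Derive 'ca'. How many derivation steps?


Derivation: A => cAa => ca
Steps: 2


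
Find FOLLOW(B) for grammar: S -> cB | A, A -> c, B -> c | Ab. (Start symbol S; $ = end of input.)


$ ∈ FOLLOW(S). For each A -> αBβ: add FIRST(β)\{ε} to FOLLOW(B); if β nullable, add FOLLOW(A).
FOLLOW(B) = {$}


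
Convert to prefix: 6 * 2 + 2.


left-to-right (same/higher precedence on left): tree is (+ (* 6 2) 2)
Prefix: + * 6 2 2


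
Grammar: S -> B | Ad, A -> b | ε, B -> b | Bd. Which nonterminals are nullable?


A nonterminal is nullable iff some alternative derives ε (directly, or every symbol in it is nullable)
Nullable: {A}


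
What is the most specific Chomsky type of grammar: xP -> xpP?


LHS has context (more than one symbol) and |LHS| ≤ |RHS|
Classification: Type 1 (Context-Sensitive)


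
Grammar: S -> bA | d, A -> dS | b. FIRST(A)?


Per alternative of A: FIRST(dS) = {d}; FIRST(b) = {b}
FIRST(A) = {b, d}


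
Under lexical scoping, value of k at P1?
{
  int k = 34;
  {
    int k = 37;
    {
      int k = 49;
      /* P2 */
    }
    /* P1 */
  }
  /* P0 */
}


k declared in the same block as P1
k = 37


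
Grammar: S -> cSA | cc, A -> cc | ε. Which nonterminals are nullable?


A nonterminal is nullable iff some alternative derives ε (directly, or every symbol in it is nullable)
Nullable: {A}


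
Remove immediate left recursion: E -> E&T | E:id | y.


Left-recursive alternatives: E&T, E:id; non-recursive: y
Introduce E': E -> yE', E' -> &TE' | :idE' | ε


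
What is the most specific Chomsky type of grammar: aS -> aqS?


LHS has context (more than one symbol) and |LHS| ≤ |RHS|
Classification: Type 1 (Context-Sensitive)


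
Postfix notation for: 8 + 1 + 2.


Left to right (same or higher precedence on left)
Postfix: 8 1 + 2 +


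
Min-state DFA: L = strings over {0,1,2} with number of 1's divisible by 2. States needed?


Track (count of 1) mod 2: states 0..1, accept at 0
Minimal DFA: 2 states


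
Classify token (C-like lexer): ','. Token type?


Pattern: delimiter/punctuation
Type: PUNCTUATION


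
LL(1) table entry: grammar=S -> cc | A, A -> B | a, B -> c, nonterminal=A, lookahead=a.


For [A, a]: 'a' ∈ FIRST(a)
Entry: A -> a


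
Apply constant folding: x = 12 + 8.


12 + 8 = 20 at compile time
Optimized: x = 20


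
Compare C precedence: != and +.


'+' is additive (level 9); '!=' is equality (level 6)
Higher level binds tighter
'+' has higher precedence than '!='


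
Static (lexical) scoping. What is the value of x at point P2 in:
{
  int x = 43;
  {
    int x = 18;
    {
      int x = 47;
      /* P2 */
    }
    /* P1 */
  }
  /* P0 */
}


x declared in the same block as P2
x = 47


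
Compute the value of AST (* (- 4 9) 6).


Evaluate inner: (- 4 9) = -5
Evaluate root: (* -5 6) = -30
Result: -30


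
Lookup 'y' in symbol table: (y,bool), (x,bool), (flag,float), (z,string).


Lookup 'y' → type bool


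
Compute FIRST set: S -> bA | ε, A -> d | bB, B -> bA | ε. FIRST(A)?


Per alternative of A: FIRST(d) = {d}; FIRST(bB) = {b}
FIRST(A) = {b, d}


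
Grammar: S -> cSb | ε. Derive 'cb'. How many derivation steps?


Derivation: S => cSb => cb
Steps: 2


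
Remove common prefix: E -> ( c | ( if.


Common prefix: '('
Factored: E -> ( E', E' -> c | if


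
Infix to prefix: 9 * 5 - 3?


left-to-right (same/higher precedence on left): tree is (- (* 9 5) 3)
Prefix: - * 9 5 3


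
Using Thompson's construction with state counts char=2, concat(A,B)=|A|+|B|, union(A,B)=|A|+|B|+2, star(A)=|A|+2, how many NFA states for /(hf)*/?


Syntax tree has 2 char leaf(s), 0 union(s), 1 star(s)
chars contribute 2×2 = 4; each union adds +2; each star adds +2
Total: 4 + 0 + 2 = 6 states


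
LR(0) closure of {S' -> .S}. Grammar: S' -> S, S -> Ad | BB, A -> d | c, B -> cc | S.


Start: S' -> .S
For each item with dot before a nonterminal B, add B -> .γ for every B-production
Closure: [S' -> .S, S -> .Ad, S -> .BB, A -> .d, A -> .c, B -> .cc, B -> .S]


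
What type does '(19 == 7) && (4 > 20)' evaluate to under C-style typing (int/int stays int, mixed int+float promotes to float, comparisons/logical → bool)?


Operand types: bool && bool
Rule: logical operators take bool operands and yield bool
Result type: bool


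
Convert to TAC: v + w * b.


Break into single-operator statements:
t1 = w * b
t2 = v + t1


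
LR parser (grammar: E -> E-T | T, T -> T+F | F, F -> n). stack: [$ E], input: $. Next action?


start symbol E on stack, input exhausted
Action: accept


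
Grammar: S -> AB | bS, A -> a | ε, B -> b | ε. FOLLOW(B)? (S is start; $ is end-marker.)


$ ∈ FOLLOW(S). For each A -> αBβ: add FIRST(β)\{ε} to FOLLOW(B); if β nullable, add FOLLOW(A).
FOLLOW(B) = {$}


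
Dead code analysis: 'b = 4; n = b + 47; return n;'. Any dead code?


b is read by n's definition; n is returned
No dead code


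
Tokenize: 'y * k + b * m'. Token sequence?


Scan left to right, longest-match per lexeme
Tokens: ID(y), OP(*), ID(k), OP(+), ID(b), OP(*), ID(m)


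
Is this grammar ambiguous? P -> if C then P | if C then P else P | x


dangling else: 'if C then if C then x else x' parses two ways
Ambiguous


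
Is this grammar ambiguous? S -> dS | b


right-linear, alternatives start with distinct terminals 'd' vs 'b': unique leftmost derivation
Unambiguous


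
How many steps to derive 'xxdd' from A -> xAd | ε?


Derivation: A => xAd => xxAdd => xxdd
Steps: 3


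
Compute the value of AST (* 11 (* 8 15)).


Evaluate inner: (* 8 15) = 120
Evaluate root: (* 11 120) = 1320
Result: 1320


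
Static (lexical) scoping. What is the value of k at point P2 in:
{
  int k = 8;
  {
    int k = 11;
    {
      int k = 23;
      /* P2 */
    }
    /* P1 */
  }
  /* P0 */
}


k declared in the same block as P2
k = 23


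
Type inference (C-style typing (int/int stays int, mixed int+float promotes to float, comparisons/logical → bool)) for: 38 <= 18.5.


Operand types: int <= float
Rule: comparison yields bool
Result type: bool


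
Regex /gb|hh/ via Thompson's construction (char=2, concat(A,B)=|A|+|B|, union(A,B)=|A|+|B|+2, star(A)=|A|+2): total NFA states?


Syntax tree has 4 char leaf(s), 1 union(s), 0 star(s)
chars contribute 4×2 = 8; each union adds +2; each star adds +2
Total: 8 + 2 + 0 = 10 states


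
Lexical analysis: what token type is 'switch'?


Pattern: reserved word
Type: KEYWORD


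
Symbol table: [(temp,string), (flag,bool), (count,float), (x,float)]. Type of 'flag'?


Lookup 'flag' → type bool


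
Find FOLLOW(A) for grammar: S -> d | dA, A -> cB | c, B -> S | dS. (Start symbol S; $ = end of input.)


$ ∈ FOLLOW(S). For each A -> αBβ: add FIRST(β)\{ε} to FOLLOW(B); if β nullable, add FOLLOW(A).
FOLLOW(A) = {$}


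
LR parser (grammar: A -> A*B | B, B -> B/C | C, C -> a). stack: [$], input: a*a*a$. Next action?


no handle on stack; shift 'a'
Action: shift


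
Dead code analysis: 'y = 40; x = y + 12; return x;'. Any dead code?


y is read by x's definition; x is returned
No dead code


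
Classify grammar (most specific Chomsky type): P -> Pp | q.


Left-linear: every RHS is a terminal or one nonterminal followed by a terminal
Classification: Type 3 (Regular)


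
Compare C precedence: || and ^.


'^' is bitwise XOR (level 4); '||' is logical OR (level 1)
Higher level binds tighter
'^' has higher precedence than '||'


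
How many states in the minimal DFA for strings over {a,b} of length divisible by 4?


Track length mod 4: states 0..3, accept at 0
Minimal DFA: 4 states


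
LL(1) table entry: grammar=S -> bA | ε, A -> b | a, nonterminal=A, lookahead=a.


For [A, a]: 'a' ∈ FIRST(a)
Entry: A -> a


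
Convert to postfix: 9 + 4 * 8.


* has higher precedence, evaluate 4*8 first
Postfix: 9 4 8 * +


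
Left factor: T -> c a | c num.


Common prefix: 'c'
Factored: T -> c T', T' -> a | num


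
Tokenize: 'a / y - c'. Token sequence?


Scan left to right, longest-match per lexeme
Tokens: ID(a), OP(/), ID(y), OP(-), ID(c)


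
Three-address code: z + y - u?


Break into single-operator statements:
t1 = z + y
t2 = t1 - u


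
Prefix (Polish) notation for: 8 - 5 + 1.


left-to-right (same/higher precedence on left): tree is (+ (- 8 5) 1)
Prefix: + - 8 5 1


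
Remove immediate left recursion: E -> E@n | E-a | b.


Left-recursive alternatives: E@n, E-a; non-recursive: b
Introduce E': E -> bE', E' -> @nE' | -aE' | ε


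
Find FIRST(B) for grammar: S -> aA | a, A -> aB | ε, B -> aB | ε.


Per alternative of B: FIRST(aB) = {a}; FIRST(ε) = {ε}
FIRST(B) = {a, ε}


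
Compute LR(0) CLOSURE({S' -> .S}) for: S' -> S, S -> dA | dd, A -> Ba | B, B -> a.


Start: S' -> .S
For each item with dot before a nonterminal B, add B -> .γ for every B-production
Closure: [S' -> .S, S -> .dA, S -> .dd]


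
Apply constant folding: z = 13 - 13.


13 - 13 = 0 at compile time
Optimized: z = 0


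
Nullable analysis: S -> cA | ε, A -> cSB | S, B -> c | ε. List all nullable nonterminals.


A nonterminal is nullable iff some alternative derives ε (directly, or every symbol in it is nullable)
Nullable: {A, B, S}


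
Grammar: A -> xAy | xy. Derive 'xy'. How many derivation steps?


Derivation: A => xy
Steps: 1


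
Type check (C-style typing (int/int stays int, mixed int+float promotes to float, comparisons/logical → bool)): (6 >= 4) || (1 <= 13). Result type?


Operand types: bool || bool
Rule: logical operators take bool operands and yield bool
Result type: bool


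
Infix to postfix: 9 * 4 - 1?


Left to right (same or higher precedence on left)
Postfix: 9 4 * 1 -


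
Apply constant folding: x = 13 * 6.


13 * 6 = 78 at compile time
Optimized: x = 78


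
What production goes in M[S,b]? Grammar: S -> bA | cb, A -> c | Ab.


For [S, b]: 'b' ∈ FIRST(bA)
Entry: S -> bA


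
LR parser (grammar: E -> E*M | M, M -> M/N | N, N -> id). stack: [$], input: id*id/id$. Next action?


no handle on stack; shift 'id'
Action: shift


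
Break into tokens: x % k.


Scan left to right, longest-match per lexeme
Tokens: ID(x), OP(%), ID(k)


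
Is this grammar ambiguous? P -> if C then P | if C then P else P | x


dangling else: 'if C then if C then x else x' parses two ways
Ambiguous


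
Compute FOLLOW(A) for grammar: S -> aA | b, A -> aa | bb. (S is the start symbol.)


$ ∈ FOLLOW(S). For each A -> αBβ: add FIRST(β)\{ε} to FOLLOW(B); if β nullable, add FOLLOW(A).
FOLLOW(A) = {$}


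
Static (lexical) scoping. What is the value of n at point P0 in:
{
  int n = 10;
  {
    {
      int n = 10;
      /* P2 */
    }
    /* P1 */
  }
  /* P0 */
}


n declared in the same block as P0
n = 10


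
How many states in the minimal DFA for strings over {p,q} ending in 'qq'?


Track the longest suffix of input matching a prefix of 'qq': 3 classes (prefixes of length 0..2)
Minimal DFA: 3 states


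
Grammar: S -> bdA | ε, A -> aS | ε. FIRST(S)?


Per alternative of S: FIRST(bdA) = {b}; FIRST(ε) = {ε}
FIRST(S) = {b, ε}


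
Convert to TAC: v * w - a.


Break into single-operator statements:
t1 = v * w
t2 = t1 - a


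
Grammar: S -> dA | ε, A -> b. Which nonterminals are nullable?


A nonterminal is nullable iff some alternative derives ε (directly, or every symbol in it is nullable)
Nullable: {S}


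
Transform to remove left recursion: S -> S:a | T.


Left-recursive alternatives: S:a; non-recursive: T
Introduce S': S -> TS', S' -> :aS' | ε


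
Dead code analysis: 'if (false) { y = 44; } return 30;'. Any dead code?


condition is constant false, so the whole block is unreachable
Dead: 'if (false) { y = 44; }'


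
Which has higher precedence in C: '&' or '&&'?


'&' is bitwise AND (level 5); '&&' is logical AND (level 2)
Higher level binds tighter
'&' has higher precedence than '&&'


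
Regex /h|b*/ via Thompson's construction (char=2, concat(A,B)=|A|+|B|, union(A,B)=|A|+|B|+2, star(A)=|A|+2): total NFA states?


Syntax tree has 2 char leaf(s), 1 union(s), 1 star(s)
chars contribute 2×2 = 4; each union adds +2; each star adds +2
Total: 4 + 2 + 2 = 8 states


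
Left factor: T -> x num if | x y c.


Common prefix: 'x'
Factored: T -> x T', T' -> num if | y c


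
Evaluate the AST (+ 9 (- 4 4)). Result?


Evaluate inner: (- 4 4) = 0
Evaluate root: (+ 9 0) = 9
Result: 9


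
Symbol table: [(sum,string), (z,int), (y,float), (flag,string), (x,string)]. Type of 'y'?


Lookup 'y' → type float


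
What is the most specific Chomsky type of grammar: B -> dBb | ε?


Single nonterminal LHS, but d^n b^n is not regular
Classification: Type 2 (Context-Free)


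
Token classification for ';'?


Pattern: delimiter/punctuation
Type: PUNCTUATION


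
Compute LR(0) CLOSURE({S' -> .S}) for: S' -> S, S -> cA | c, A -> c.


Start: S' -> .S
For each item with dot before a nonterminal B, add B -> .γ for every B-production
Closure: [S' -> .S, S -> .cA, S -> .c]


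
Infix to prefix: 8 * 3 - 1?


left-to-right (same/higher precedence on left): tree is (- (* 8 3) 1)
Prefix: - * 8 3 1


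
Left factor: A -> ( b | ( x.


Common prefix: '('
Factored: A -> ( A', A' -> b | x


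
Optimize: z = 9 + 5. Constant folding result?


9 + 5 = 14 at compile time
Optimized: z = 14


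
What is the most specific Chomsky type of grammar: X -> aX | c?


Right-linear: every RHS is a terminal or a terminal followed by one nonterminal
Classification: Type 3 (Regular)
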